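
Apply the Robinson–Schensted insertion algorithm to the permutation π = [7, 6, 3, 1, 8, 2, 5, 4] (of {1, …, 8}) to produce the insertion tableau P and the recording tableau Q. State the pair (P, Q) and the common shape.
P = [1, 2, 4] / [3, 5] / [6, 8] / [7];  Q = [1, 5, 7] / [2, 6] / [3, 8] / [4];  common shape = (3, 2, 2, 1)

Row-insert the values π_1, π_2, … into P one at a time, bumping the leftmost entry strictly greater than the inserted value down to the next row. The recording tableau Q records, in position (i, j), the step at which that cell was added to P.
  Insert 7 (step 1): P = [7];  Q = [1]
  Insert 6 (step 2): P = [6] / [7];  Q = [1] / [2]
  Insert 3 (step 3): P = [3] / [6] / [7];  Q = [1] / [2] / [3]
  Insert 1 (step 4): P = [1] / [3] / [6] / [7];  Q = [1] / [2] / [3] / [4]
  Insert 8 (step 5): P = [1, 8] / [3] / [6] / [7];  Q = [1, 5] / [2] / [3] / [4]
  Insert 2 (step 6): P = [1, 2] / [3, 8] / [6] / [7];  Q = [1, 5] / [2, 6] / [3] / [4]
  Insert 5 (step 7): P = [1, 2, 5] / [3, 8] / [6] / [7];  Q = [1, 5, 7] / [2, 6] / [3] / [4]
  Insert 4 (step 8): P = [1, 2, 4] / [3, 5] / [6, 8] / [7];  Q = [1, 5, 7] / [2, 6] / [3, 8] / [4]
Final shape: (3, 2, 2, 1).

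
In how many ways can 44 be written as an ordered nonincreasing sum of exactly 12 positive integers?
p(44, 12 parts) = 6290

Partitions of n into exactly k parts are in bijection with partitions of n − k into at most k parts (subtract 1 from each part). So p(44, exactly 12) = p(32, parts ≤ 12). Computing via the recurrence p(m, j) = p(m, j−1) + p(m−j, j) gives 6290.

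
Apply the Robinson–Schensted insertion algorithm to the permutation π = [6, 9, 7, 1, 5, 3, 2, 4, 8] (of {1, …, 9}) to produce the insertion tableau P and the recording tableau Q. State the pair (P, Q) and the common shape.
P = [1, 2, 4, 8] / [3, 7] / [5] / [6] / [9];  Q = [1, 2, 8, 9] / [3, 5] / [4] / [6] / [7];  common shape = (4, 2, 1, 1, 1)

Row-insert the values π_1, π_2, … into P one at a time, bumping the leftmost entry strictly greater than the inserted value down to the next row. The recording tableau Q records, in position (i, j), the step at which that cell was added to P.
  Insert 6 (step 1): P = [6];  Q = [1]
  Insert 9 (step 2): P = [6, 9];  Q = [1, 2]
  Insert 7 (step 3): P = [6, 7] / [9];  Q = [1, 2] / [3]
  Insert 1 (step 4): P = [1, 7] / [6] / [9];  Q = [1, 2] / [3] / [4]
  Insert 5 (step 5): P = [1, 5] / [6, 7] / [9];  Q = [1, 2] / [3, 5] / [4]
  Insert 3 (step 6): P = [1, 3] / [5, 7] / [6] / [9];  Q = [1, 2] / [3, 5] / [4] / [6]
  Insert 2 (step 7): P = [1, 2] / [3, 7] / [5] / [6] / [9];  Q = [1, 2] / [3, 5] / [4] / [6] / [7]
  Insert 4 (step 8): P = [1, 2, 4] / [3, 7] / [5] / [6] / [9];  Q = [1, 2, 8] / [3, 5] / [4] / [6] / [7]
  Insert 8 (step 9): P = [1, 2, 4, 8] / [3, 7] / [5] / [6] / [9];  Q = [1, 2, 8, 9] / [3, 5] / [4] / [6] / [7]
Final shape: (4, 2, 1, 1, 1).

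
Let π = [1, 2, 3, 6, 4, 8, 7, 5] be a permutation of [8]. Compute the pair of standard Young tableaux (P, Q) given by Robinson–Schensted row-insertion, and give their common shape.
P = [1, 2, 3, 4, 5] / [6, 7] / [8];  Q = [1, 2, 3, 4, 6] / [5, 7] / [8];  common shape = (5, 2, 1)

Row-insert the values π_1, π_2, … into P one at a time, bumping the leftmost entry strictly greater than the inserted value down to the next row. The recording tableau Q records, in position (i, j), the step at which that cell was added to P.
  Insert 1 (step 1): P = [1];  Q = [1]
  Insert 2 (step 2): P = [1, 2];  Q = [1, 2]
  Insert 3 (step 3): P = [1, 2, 3];  Q = [1, 2, 3]
  Insert 6 (step 4): P = [1, 2, 3, 6];  Q = [1, 2, 3, 4]
  Insert 4 (step 5): P = [1, 2, 3, 4] / [6];  Q = [1, 2, 3, 4] / [5]
  Insert 8 (step 6): P = [1, 2, 3, 4, 8] / [6];  Q = [1, 2, 3, 4, 6] / [5]
  Insert 7 (step 7): P = [1, 2, 3, 4, 7] / [6, 8];  Q = [1, 2, 3, 4, 6] / [5, 7]
  Insert 5 (step 8): P = [1, 2, 3, 4, 5] / [6, 7] / [8];  Q = [1, 2, 3, 4, 6] / [5, 7] / [8]
Final shape: (5, 2, 1).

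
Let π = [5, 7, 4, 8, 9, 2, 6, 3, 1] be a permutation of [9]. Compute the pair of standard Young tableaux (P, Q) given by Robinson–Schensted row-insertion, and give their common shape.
P = [1, 3, 8, 9] / [2, 6] / [4, 7] / [5];  Q = [1, 2, 4, 5] / [3, 7] / [6, 8] / [9];  common shape = (4, 2, 2, 1)

Row-insert the values π_1, π_2, … into P one at a time, bumping the leftmost entry strictly greater than the inserted value down to the next row. The recording tableau Q records, in position (i, j), the step at which that cell was added to P.
  Insert 5 (step 1): P = [5];  Q = [1]
  Insert 7 (step 2): P = [5, 7];  Q = [1, 2]
  Insert 4 (step 3): P = [4, 7] / [5];  Q = [1, 2] / [3]
  Insert 8 (step 4): P = [4, 7, 8] / [5];  Q = [1, 2, 4] / [3]
  Insert 9 (step 5): P = [4, 7, 8, 9] / [5];  Q = [1, 2, 4, 5] / [3]
  Insert 2 (step 6): P = [2, 7, 8, 9] / [4] / [5];  Q = [1, 2, 4, 5] / [3] / [6]
  Insert 6 (step 7): P = [2, 6, 8, 9] / [4, 7] / [5];  Q = [1, 2, 4, 5] / [3, 7] / [6]
  Insert 3 (step 8): P = [2, 3, 8, 9] / [4, 6] / [5, 7];  Q = [1, 2, 4, 5] / [3, 7] / [6, 8]
  Insert 1 (step 9): P = [1, 3, 8, 9] / [2, 6] / [4, 7] / [5];  Q = [1, 2, 4, 5] / [3, 7] / [6, 8] / [9]
Final shape: (4, 2, 2, 1).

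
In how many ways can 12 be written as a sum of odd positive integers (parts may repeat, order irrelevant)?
p_odd(12) = 15

Partitions of 12 using only odd parts 1, 3, 5, …: 11+1, 9+3, 9+1+1+1, 7+5, 7+3+1+1, 7+1+1+1+1+1, 5+5+1+1, 5+3+3+1, 5+3+1+1+1+1, 5+1+1+1+1+1+1+1, 3+3+3+3, 3+3+3+1+1+1, 3+3+1+1+1+1+1+1, 3+1+1+1+1+1+1+1+1+1, 1+1+1+1+1+1+1+1+1+1+1+1. There are 15. (Euler: this equals q(12), the number of distinct-part partitions.)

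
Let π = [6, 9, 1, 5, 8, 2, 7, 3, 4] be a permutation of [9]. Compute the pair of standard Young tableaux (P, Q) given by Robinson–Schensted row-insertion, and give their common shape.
P = [1, 2, 3, 4] / [5, 7] / [6, 8] / [9];  Q = [1, 2, 5, 9] / [3, 4] / [6, 7] / [8];  common shape = (4, 2, 2, 1)

Row-insert the values π_1, π_2, … into P one at a time, bumping the leftmost entry strictly greater than the inserted value down to the next row. The recording tableau Q records, in position (i, j), the step at which that cell was added to P.
  Insert 6 (step 1): P = [6];  Q = [1]
  Insert 9 (step 2): P = [6, 9];  Q = [1, 2]
  Insert 1 (step 3): P = [1, 9] / [6];  Q = [1, 2] / [3]
  Insert 5 (step 4): P = [1, 5] / [6, 9];  Q = [1, 2] / [3, 4]
  Insert 8 (step 5): P = [1, 5, 8] / [6, 9];  Q = [1, 2, 5] / [3, 4]
  Insert 2 (step 6): P = [1, 2, 8] / [5, 9] / [6];  Q = [1, 2, 5] / [3, 4] / [6]
  Insert 7 (step 7): P = [1, 2, 7] / [5, 8] / [6, 9];  Q = [1, 2, 5] / [3, 4] / [6, 7]
  Insert 3 (step 8): P = [1, 2, 3] / [5, 7] / [6, 8] / [9];  Q = [1, 2, 5] / [3, 4] / [6, 7] / [8]
  Insert 4 (step 9): P = [1, 2, 3, 4] / [5, 7] / [6, 8] / [9];  Q = [1, 2, 5, 9] / [3, 4] / [6, 7] / [8]
Final shape: (4, 2, 2, 1).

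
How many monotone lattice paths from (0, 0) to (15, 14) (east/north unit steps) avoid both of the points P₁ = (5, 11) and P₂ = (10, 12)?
Number of paths = 63280314

Inclusion–exclusion. Total paths: C(29, 15) = 77558760. Through P₁: C(16, 5)·C(13, 10) = 1249248. Through P₂: C(22, 10)·C(7, 5) = 13579566. Since P₁ is strictly southwest of P₂, a monotone path through both must visit P₁ then P₂; paths through both = C(16, 5)·C(6, 5)·C(7, 5) = 550368. Avoid both = 77558760 − 1249248 − 13579566 + 550368 = 63280314.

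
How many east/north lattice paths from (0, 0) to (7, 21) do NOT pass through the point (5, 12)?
Number of paths = 843700

Total paths from (0, 0) to (7, 21): C(28, 7) = 1184040. Paths through (5, 12): (paths (0, 0) → (5, 12)) × (paths (5, 12) → (7, 21)) = C(17, 5) · C(11, 2) = 6188 · 55 = 340340. Avoidance count = 1184040 − 340340 = 843700.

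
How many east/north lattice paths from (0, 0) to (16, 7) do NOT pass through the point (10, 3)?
Number of paths = 185097

Total paths from (0, 0) to (16, 7): C(23, 16) = 245157. Paths through (10, 3): (paths (0, 0) → (10, 3)) × (paths (10, 3) → (16, 7)) = C(13, 10) · C(10, 6) = 286 · 210 = 60060. Avoidance count = 245157 − 60060 = 185097.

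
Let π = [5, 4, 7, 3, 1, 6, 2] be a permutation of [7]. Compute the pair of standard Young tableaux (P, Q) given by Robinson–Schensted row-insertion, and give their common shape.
P = [1, 2] / [3, 6] / [4, 7] / [5];  Q = [1, 3] / [2, 6] / [4, 7] / [5];  common shape = (2, 2, 2, 1)

Row-insert the values π_1, π_2, … into P one at a time, bumping the leftmost entry strictly greater than the inserted value down to the next row. The recording tableau Q records, in position (i, j), the step at which that cell was added to P.
  Insert 5 (step 1): P = [5];  Q = [1]
  Insert 4 (step 2): P = [4] / [5];  Q = [1] / [2]
  Insert 7 (step 3): P = [4, 7] / [5];  Q = [1, 3] / [2]
  Insert 3 (step 4): P = [3, 7] / [4] / [5];  Q = [1, 3] / [2] / [4]
  Insert 1 (step 5): P = [1, 7] / [3] / [4] / [5];  Q = [1, 3] / [2] / [4] / [5]
  Insert 6 (step 6): P = [1, 6] / [3, 7] / [4] / [5];  Q = [1, 3] / [2, 6] / [4] / [5]
  Insert 2 (step 7): P = [1, 2] / [3, 6] / [4, 7] / [5];  Q = [1, 3] / [2, 6] / [4, 7] / [5]
Final shape: (2, 2, 2, 1).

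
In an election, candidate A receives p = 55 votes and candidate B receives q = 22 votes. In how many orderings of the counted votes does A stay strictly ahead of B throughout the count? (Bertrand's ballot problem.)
Strict-lead orderings = 4360054848967826160

Total orderings of the 77 votes with 55 for A: C(77, 55) = 10173461314258261040. By the Bertrand ballot formula (Cycle Lemma / reflection principle), the number of orderings in which A is strictly ahead of B throughout is (p − q)/(p + q) · C(p + q, p) = (55 − 22)/(55 + 22) · 10173461314258261040 = 4360054848967826160.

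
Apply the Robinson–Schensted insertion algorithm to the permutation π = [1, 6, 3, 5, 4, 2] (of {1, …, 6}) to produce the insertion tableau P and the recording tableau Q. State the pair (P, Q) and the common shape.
P = [1, 2, 4] / [3] / [5] / [6];  Q = [1, 2, 4] / [3] / [5] / [6];  common shape = (3, 1, 1, 1)

Row-insert the values π_1, π_2, … into P one at a time, bumping the leftmost entry strictly greater than the inserted value down to the next row. The recording tableau Q records, in position (i, j), the step at which that cell was added to P.
  Insert 1 (step 1): P = [1];  Q = [1]
  Insert 6 (step 2): P = [1, 6];  Q = [1, 2]
  Insert 3 (step 3): P = [1, 3] / [6];  Q = [1, 2] / [3]
  Insert 5 (step 4): P = [1, 3, 5] / [6];  Q = [1, 2, 4] / [3]
  Insert 4 (step 5): P = [1, 3, 4] / [5] / [6];  Q = [1, 2, 4] / [3] / [5]
  Insert 2 (step 6): P = [1, 2, 4] / [3] / [5] / [6];  Q = [1, 2, 4] / [3] / [5] / [6]
Final shape: (3, 1, 1, 1).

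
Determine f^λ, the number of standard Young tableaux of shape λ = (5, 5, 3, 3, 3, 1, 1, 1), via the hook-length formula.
# SYT of shape (5, 5, 3, 3, 3, 1, 1, 1) = 1039252500

Hook-length formula: f^λ = n! / Π hook(c), product over all cells c of the Young diagram. For λ = (5, 5, 3, 3, 3, 1, 1, 1), n = 22 boxes. Hook lengths by row (left-to-right, top-to-bottom): [12, 8, 7, 3, 2]; [11, 7, 6, 2, 1]; [8, 4, 3]; [7, 3, 2]; [6, 2, 1]; [3]; [2]; [1]. Product of hooks = 1081547292672. So f^λ = 22! / 1081547292672 = 1124000727777607680000 / 1081547292672 = 1039252500.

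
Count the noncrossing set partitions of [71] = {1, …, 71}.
C_71 = 5175569924646105559418940193995065716350

These noncrossing partitions are counted by the Catalan number C_n = (1/(n + 1)) · C(2n, n). For n = 71: C_71 = (1/72) · C(142, 71) = 372641034574519600278163693967644731577200/72 = 5175569924646105559418940193995065716350.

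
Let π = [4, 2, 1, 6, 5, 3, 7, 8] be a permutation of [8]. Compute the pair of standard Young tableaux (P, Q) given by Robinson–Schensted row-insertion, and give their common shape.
P = [1, 3, 7, 8] / [2, 5] / [4, 6];  Q = [1, 4, 7, 8] / [2, 5] / [3, 6];  common shape = (4, 2, 2)

Row-insert the values π_1, π_2, … into P one at a time, bumping the leftmost entry strictly greater than the inserted value down to the next row. The recording tableau Q records, in position (i, j), the step at which that cell was added to P.
  Insert 4 (step 1): P = [4];  Q = [1]
  Insert 2 (step 2): P = [2] / [4];  Q = [1] / [2]
  Insert 1 (step 3): P = [1] / [2] / [4];  Q = [1] / [2] / [3]
  Insert 6 (step 4): P = [1, 6] / [2] / [4];  Q = [1, 4] / [2] / [3]
  Insert 5 (step 5): P = [1, 5] / [2, 6] / [4];  Q = [1, 4] / [2, 5] / [3]
  Insert 3 (step 6): P = [1, 3] / [2, 5] / [4, 6];  Q = [1, 4] / [2, 5] / [3, 6]
  Insert 7 (step 7): P = [1, 3, 7] / [2, 5] / [4, 6];  Q = [1, 4, 7] / [2, 5] / [3, 6]
  Insert 8 (step 8): P = [1, 3, 7, 8] / [2, 5] / [4, 6];  Q = [1, 4, 7, 8] / [2, 5] / [3, 6]
Final shape: (4, 2, 2).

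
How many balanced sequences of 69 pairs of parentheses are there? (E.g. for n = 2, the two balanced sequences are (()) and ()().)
C_69 = 337485502510215975556783793455058624700

These balanced parentheses are counted by the Catalan number C_n = (1/(n + 1)) · C(2n, n). For n = 69: C_69 = (1/70) · C(138, 69) = 23623985175715118288974865541854103729000/70 = 337485502510215975556783793455058624700.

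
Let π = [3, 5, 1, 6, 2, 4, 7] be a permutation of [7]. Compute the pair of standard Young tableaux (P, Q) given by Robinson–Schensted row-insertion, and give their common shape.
P = [1, 2, 4, 7] / [3, 5, 6];  Q = [1, 2, 4, 7] / [3, 5, 6];  common shape = (4, 3)

Row-insert the values π_1, π_2, … into P one at a time, bumping the leftmost entry strictly greater than the inserted value down to the next row. The recording tableau Q records, in position (i, j), the step at which that cell was added to P.
  Insert 3 (step 1): P = [3];  Q = [1]
  Insert 5 (step 2): P = [3, 5];  Q = [1, 2]
  Insert 1 (step 3): P = [1, 5] / [3];  Q = [1, 2] / [3]
  Insert 6 (step 4): P = [1, 5, 6] / [3];  Q = [1, 2, 4] / [3]
  Insert 2 (step 5): P = [1, 2, 6] / [3, 5];  Q = [1, 2, 4] / [3, 5]
  Insert 4 (step 6): P = [1, 2, 4] / [3, 5, 6];  Q = [1, 2, 4] / [3, 5, 6]
  Insert 7 (step 7): P = [1, 2, 4, 7] / [3, 5, 6];  Q = [1, 2, 4, 7] / [3, 5, 6]
Final shape: (4, 3).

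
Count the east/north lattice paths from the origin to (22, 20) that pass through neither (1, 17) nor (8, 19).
Number of paths = 513758279583

Inclusion–exclusion. Total paths: C(42, 22) = 513791607420. Through P₁: C(18, 1)·C(24, 21) = 36432. Through P₂: C(27, 8)·C(15, 14) = 33301125. Since P₁ is strictly southwest of P₂, a monotone path through both must visit P₁ then P₂; paths through both = C(18, 1)·C(9, 7)·C(15, 14) = 9720. Avoid both = 513791607420 − 36432 − 33301125 + 9720 = 513758279583.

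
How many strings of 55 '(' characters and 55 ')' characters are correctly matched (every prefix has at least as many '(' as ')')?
C_55 = 1759414616608818870992479875972

These balanced parentheses are counted by the Catalan number C_n = (1/(n + 1)) · C(2n, n). For n = 55: C_55 = (1/56) · C(110, 55) = 98527218530093856775578873054432/56 = 1759414616608818870992479875972.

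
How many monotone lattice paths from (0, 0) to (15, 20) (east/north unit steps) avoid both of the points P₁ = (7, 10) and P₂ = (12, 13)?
Number of paths = 1903592136

Inclusion–exclusion. Total paths: C(35, 15) = 3247943160. Through P₁: C(17, 7)·C(18, 8) = 851005584. Through P₂: C(25, 12)·C(10, 3) = 624036000. Since P₁ is strictly southwest of P₂, a monotone path through both must visit P₁ then P₂; paths through both = C(17, 7)·C(8, 5)·C(10, 3) = 130690560. Avoid both = 3247943160 − 851005584 − 624036000 + 130690560 = 1903592136.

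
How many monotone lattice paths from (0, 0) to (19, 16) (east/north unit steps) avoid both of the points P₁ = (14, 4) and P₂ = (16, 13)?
Number of paths = 2687081370

Inclusion–exclusion. Total paths: C(35, 19) = 4059928950. Through P₁: C(18, 14)·C(17, 5) = 18935280. Through P₂: C(29, 16)·C(6, 3) = 1357278300. Since P₁ is strictly southwest of P₂, a monotone path through both must visit P₁ then P₂; paths through both = C(18, 14)·C(11, 2)·C(6, 3) = 3366000. Avoid both = 4059928950 − 18935280 − 1357278300 + 3366000 = 2687081370.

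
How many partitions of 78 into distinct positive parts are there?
q(78) = 64234

A partition into distinct parts is a strictly decreasing sequence summing to n. The recurrence d(n, m) = d(n, m−1) + d(n−m, m−1) (use part m at most once) with q(n) = d(n, n) gives q(78) = 64234. (Euler's theorem: # distinct-part partitions = # odd-part partitions.)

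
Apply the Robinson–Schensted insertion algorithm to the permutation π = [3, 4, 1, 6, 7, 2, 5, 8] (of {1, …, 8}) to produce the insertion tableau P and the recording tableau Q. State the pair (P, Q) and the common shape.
P = [1, 2, 5, 7, 8] / [3, 4, 6];  Q = [1, 2, 4, 5, 8] / [3, 6, 7];  common shape = (5, 3)

Row-insert the values π_1, π_2, … into P one at a time, bumping the leftmost entry strictly greater than the inserted value down to the next row. The recording tableau Q records, in position (i, j), the step at which that cell was added to P.
  Insert 3 (step 1): P = [3];  Q = [1]
  Insert 4 (step 2): P = [3, 4];  Q = [1, 2]
  Insert 1 (step 3): P = [1, 4] / [3];  Q = [1, 2] / [3]
  Insert 6 (step 4): P = [1, 4, 6] / [3];  Q = [1, 2, 4] / [3]
  Insert 7 (step 5): P = [1, 4, 6, 7] / [3];  Q = [1, 2, 4, 5] / [3]
  Insert 2 (step 6): P = [1, 2, 6, 7] / [3, 4];  Q = [1, 2, 4, 5] / [3, 6]
  Insert 5 (step 7): P = [1, 2, 5, 7] / [3, 4, 6];  Q = [1, 2, 4, 5] / [3, 6, 7]
  Insert 8 (step 8): P = [1, 2, 5, 7, 8] / [3, 4, 6];  Q = [1, 2, 4, 5, 8] / [3, 6, 7]
Final shape: (5, 3).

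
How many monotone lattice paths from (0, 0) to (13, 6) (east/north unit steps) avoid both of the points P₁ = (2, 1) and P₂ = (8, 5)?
Number of paths = 10086

Inclusion–exclusion. Total paths: C(19, 13) = 27132. Through P₁: C(3, 2)·C(16, 11) = 13104. Through P₂: C(13, 8)·C(6, 5) = 7722. Since P₁ is strictly southwest of P₂, a monotone path through both must visit P₁ then P₂; paths through both = C(3, 2)·C(10, 6)·C(6, 5) = 3780. Avoid both = 27132 − 13104 − 7722 + 3780 = 10086.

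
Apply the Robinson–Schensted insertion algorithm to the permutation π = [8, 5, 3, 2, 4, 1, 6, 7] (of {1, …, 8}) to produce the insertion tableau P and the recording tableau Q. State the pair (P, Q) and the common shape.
P = [1, 4, 6, 7] / [2] / [3] / [5] / [8];  Q = [1, 5, 7, 8] / [2] / [3] / [4] / [6];  common shape = (4, 1, 1, 1, 1)

Row-insert the values π_1, π_2, … into P one at a time, bumping the leftmost entry strictly greater than the inserted value down to the next row. The recording tableau Q records, in position (i, j), the step at which that cell was added to P.
  Insert 8 (step 1): P = [8];  Q = [1]
  Insert 5 (step 2): P = [5] / [8];  Q = [1] / [2]
  Insert 3 (step 3): P = [3] / [5] / [8];  Q = [1] / [2] / [3]
  Insert 2 (step 4): P = [2] / [3] / [5] / [8];  Q = [1] / [2] / [3] / [4]
  Insert 4 (step 5): P = [2, 4] / [3] / [5] / [8];  Q = [1, 5] / [2] / [3] / [4]
  Insert 1 (step 6): P = [1, 4] / [2] / [3] / [5] / [8];  Q = [1, 5] / [2] / [3] / [4] / [6]
  Insert 6 (step 7): P = [1, 4, 6] / [2] / [3] / [5] / [8];  Q = [1, 5, 7] / [2] / [3] / [4] / [6]
  Insert 7 (step 8): P = [1, 4, 6, 7] / [2] / [3] / [5] / [8];  Q = [1, 5, 7, 8] / [2] / [3] / [4] / [6]
Final shape: (4, 1, 1, 1, 1).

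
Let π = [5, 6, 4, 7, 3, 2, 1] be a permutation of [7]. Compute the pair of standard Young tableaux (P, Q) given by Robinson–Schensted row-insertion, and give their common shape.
P = [1, 6, 7] / [2] / [3] / [4] / [5];  Q = [1, 2, 4] / [3] / [5] / [6] / [7];  common shape = (3, 1, 1, 1, 1)

Row-insert the values π_1, π_2, … into P one at a time, bumping the leftmost entry strictly greater than the inserted value down to the next row. The recording tableau Q records, in position (i, j), the step at which that cell was added to P.
  Insert 5 (step 1): P = [5];  Q = [1]
  Insert 6 (step 2): P = [5, 6];  Q = [1, 2]
  Insert 4 (step 3): P = [4, 6] / [5];  Q = [1, 2] / [3]
  Insert 7 (step 4): P = [4, 6, 7] / [5];  Q = [1, 2, 4] / [3]
  Insert 3 (step 5): P = [3, 6, 7] / [4] / [5];  Q = [1, 2, 4] / [3] / [5]
  Insert 2 (step 6): P = [2, 6, 7] / [3] / [4] / [5];  Q = [1, 2, 4] / [3] / [5] / [6]
  Insert 1 (step 7): P = [1, 6, 7] / [2] / [3] / [4] / [5];  Q = [1, 2, 4] / [3] / [5] / [6] / [7]
Final shape: (3, 1, 1, 1, 1).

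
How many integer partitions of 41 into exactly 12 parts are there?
p(41, 12 parts) = 3655

Partitions of n into exactly k parts are in bijection with partitions of n − k into at most k parts (subtract 1 from each part). So p(41, exactly 12) = p(29, parts ≤ 12). Computing via the recurrence p(m, j) = p(m, j−1) + p(m−j, j) gives 3655.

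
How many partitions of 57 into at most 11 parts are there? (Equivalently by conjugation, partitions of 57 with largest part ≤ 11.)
p(57, parts ≤ 11) = 188556

Use the recurrence p(n, m) = p(n, m−1) + p(n−m, m): either the largest part is < m (count p(n, m−1)) or the largest part is exactly m (remove one copy of m, count p(n−m, m)). With p(0, ·) = 1 this gives p(57, parts ≤ 11) = 188556. (By conjugating Young diagrams, this also counts partitions of 57 into at most 11 parts.)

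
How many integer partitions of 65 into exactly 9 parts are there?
p(65, 9 parts) = 88252

Partitions of n into exactly k parts are in bijection with partitions of n − k into at most k parts (subtract 1 from each part). So p(65, exactly 9) = p(56, parts ≤ 9). Computing via the recurrence p(m, j) = p(m, j−1) + p(m−j, j) gives 88252.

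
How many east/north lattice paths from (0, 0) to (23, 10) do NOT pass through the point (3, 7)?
Number of paths = 92348520

Total paths from (0, 0) to (23, 10): C(33, 23) = 92561040. Paths through (3, 7): (paths (0, 0) → (3, 7)) × (paths (3, 7) → (23, 10)) = C(10, 3) · C(23, 20) = 120 · 1771 = 212520. Avoidance count = 92561040 − 212520 = 92348520.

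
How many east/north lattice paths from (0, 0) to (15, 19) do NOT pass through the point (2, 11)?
Number of paths = 1840095300

Total paths from (0, 0) to (15, 19): C(34, 15) = 1855967520. Paths through (2, 11): (paths (0, 0) → (2, 11)) × (paths (2, 11) → (15, 19)) = C(13, 2) · C(21, 13) = 78 · 203490 = 15872220. Avoidance count = 1855967520 − 15872220 = 1840095300.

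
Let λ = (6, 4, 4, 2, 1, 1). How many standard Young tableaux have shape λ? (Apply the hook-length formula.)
# SYT of shape (6, 4, 4, 2, 1, 1) = 11277630

Hook-length formula: f^λ = n! / Π hook(c), product over all cells c of the Young diagram. For λ = (6, 4, 4, 2, 1, 1), n = 18 boxes. Hook lengths by row (left-to-right, top-to-bottom): [11, 8, 6, 5, 2, 1]; [8, 5, 3, 2]; [7, 4, 2, 1]; [4, 1]; [2]; [1]. Product of hooks = 567705600. So f^λ = 18! / 567705600 = 6402373705728000 / 567705600 = 11277630.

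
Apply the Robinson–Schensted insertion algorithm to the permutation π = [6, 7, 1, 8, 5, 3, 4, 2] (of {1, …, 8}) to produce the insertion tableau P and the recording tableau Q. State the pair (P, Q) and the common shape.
P = [1, 2, 4] / [3, 7, 8] / [5] / [6];  Q = [1, 2, 4] / [3, 5, 7] / [6] / [8];  common shape = (3, 3, 1, 1)

Row-insert the values π_1, π_2, … into P one at a time, bumping the leftmost entry strictly greater than the inserted value down to the next row. The recording tableau Q records, in position (i, j), the step at which that cell was added to P.
  Insert 6 (step 1): P = [6];  Q = [1]
  Insert 7 (step 2): P = [6, 7];  Q = [1, 2]
  Insert 1 (step 3): P = [1, 7] / [6];  Q = [1, 2] / [3]
  Insert 8 (step 4): P = [1, 7, 8] / [6];  Q = [1, 2, 4] / [3]
  Insert 5 (step 5): P = [1, 5, 8] / [6, 7];  Q = [1, 2, 4] / [3, 5]
  Insert 3 (step 6): P = [1, 3, 8] / [5, 7] / [6];  Q = [1, 2, 4] / [3, 5] / [6]
  Insert 4 (step 7): P = [1, 3, 4] / [5, 7, 8] / [6];  Q = [1, 2, 4] / [3, 5, 7] / [6]
  Insert 2 (step 8): P = [1, 2, 4] / [3, 7, 8] / [5] / [6];  Q = [1, 2, 4] / [3, 5, 7] / [6] / [8]
Final shape: (3, 3, 1, 1).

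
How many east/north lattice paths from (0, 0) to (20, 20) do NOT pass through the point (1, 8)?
Number of paths = 136576444095

Total paths from (0, 0) to (20, 20): C(40, 20) = 137846528820. Paths through (1, 8): (paths (0, 0) → (1, 8)) × (paths (1, 8) → (20, 20)) = C(9, 1) · C(31, 19) = 9 · 141120525 = 1270084725. Avoidance count = 137846528820 − 1270084725 = 136576444095.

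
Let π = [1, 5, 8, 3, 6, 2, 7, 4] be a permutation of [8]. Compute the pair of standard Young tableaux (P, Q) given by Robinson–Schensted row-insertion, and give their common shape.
P = [1, 2, 4, 7] / [3, 6] / [5, 8];  Q = [1, 2, 3, 7] / [4, 5] / [6, 8];  common shape = (4, 2, 2)

Row-insert the values π_1, π_2, … into P one at a time, bumping the leftmost entry strictly greater than the inserted value down to the next row. The recording tableau Q records, in position (i, j), the step at which that cell was added to P.
  Insert 1 (step 1): P = [1];  Q = [1]
  Insert 5 (step 2): P = [1, 5];  Q = [1, 2]
  Insert 8 (step 3): P = [1, 5, 8];  Q = [1, 2, 3]
  Insert 3 (step 4): P = [1, 3, 8] / [5];  Q = [1, 2, 3] / [4]
  Insert 6 (step 5): P = [1, 3, 6] / [5, 8];  Q = [1, 2, 3] / [4, 5]
  Insert 2 (step 6): P = [1, 2, 6] / [3, 8] / [5];  Q = [1, 2, 3] / [4, 5] / [6]
  Insert 7 (step 7): P = [1, 2, 6, 7] / [3, 8] / [5];  Q = [1, 2, 3, 7] / [4, 5] / [6]
  Insert 4 (step 8): P = [1, 2, 4, 7] / [3, 6] / [5, 8];  Q = [1, 2, 3, 7] / [4, 5] / [6, 8]
Final shape: (4, 2, 2).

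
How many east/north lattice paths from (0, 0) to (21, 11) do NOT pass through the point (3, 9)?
Number of paths = 128982680

Total paths from (0, 0) to (21, 11): C(32, 21) = 129024480. Paths through (3, 9): (paths (0, 0) → (3, 9)) × (paths (3, 9) → (21, 11)) = C(12, 3) · C(20, 18) = 220 · 190 = 41800. Avoidance count = 129024480 − 41800 = 128982680.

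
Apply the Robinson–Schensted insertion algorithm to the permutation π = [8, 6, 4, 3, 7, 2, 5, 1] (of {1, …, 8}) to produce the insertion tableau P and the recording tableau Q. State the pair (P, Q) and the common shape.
P = [1, 5] / [2, 7] / [3] / [4] / [6] / [8];  Q = [1, 5] / [2, 7] / [3] / [4] / [6] / [8];  common shape = (2, 2, 1, 1, 1, 1)

Row-insert the values π_1, π_2, … into P one at a time, bumping the leftmost entry strictly greater than the inserted value down to the next row. The recording tableau Q records, in position (i, j), the step at which that cell was added to P.
  Insert 8 (step 1): P = [8];  Q = [1]
  Insert 6 (step 2): P = [6] / [8];  Q = [1] / [2]
  Insert 4 (step 3): P = [4] / [6] / [8];  Q = [1] / [2] / [3]
  Insert 3 (step 4): P = [3] / [4] / [6] / [8];  Q = [1] / [2] / [3] / [4]
  Insert 7 (step 5): P = [3, 7] / [4] / [6] / [8];  Q = [1, 5] / [2] / [3] / [4]
  Insert 2 (step 6): P = [2, 7] / [3] / [4] / [6] / [8];  Q = [1, 5] / [2] / [3] / [4] / [6]
  Insert 5 (step 7): P = [2, 5] / [3, 7] / [4] / [6] / [8];  Q = [1, 5] / [2, 7] / [3] / [4] / [6]
  Insert 1 (step 8): P = [1, 5] / [2, 7] / [3] / [4] / [6] / [8];  Q = [1, 5] / [2, 7] / [3] / [4] / [6] / [8]
Final shape: (2, 2, 1, 1, 1, 1).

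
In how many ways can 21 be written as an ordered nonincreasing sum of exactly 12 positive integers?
p(21, 12 parts) = 30

Partitions of n into exactly k parts are in bijection with partitions of n − k into at most k parts (subtract 1 from each part). So p(21, exactly 12) = p(9, parts ≤ 12). Computing via the recurrence p(m, j) = p(m, j−1) + p(m−j, j) gives 30.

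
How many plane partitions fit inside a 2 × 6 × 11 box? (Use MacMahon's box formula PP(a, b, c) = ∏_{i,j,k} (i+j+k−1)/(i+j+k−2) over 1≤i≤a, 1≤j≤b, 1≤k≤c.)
PP(2, 6, 11) = 32821152

Evaluate the triple product over i = 1..2, j = 1..6, k = 1..11. The factors are (2/1) · (3/2) · (4/3) · (5/4) · (6/5) · (7/6) · (8/7) · (9/8) · … (132 factors total). The numerators and denominators telescope so the product is an integer; carrying out the multiplication exactly gives PP(2, 6, 11) = 32821152.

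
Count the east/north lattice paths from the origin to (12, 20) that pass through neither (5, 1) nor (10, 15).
Number of paths = 154667208

Inclusion–exclusion. Total paths: C(32, 12) = 225792840. Through P₁: C(6, 5)·C(26, 7) = 3946800. Through P₂: C(25, 10)·C(7, 2) = 68643960. Since P₁ is strictly southwest of P₂, a monotone path through both must visit P₁ then P₂; paths through both = C(6, 5)·C(19, 5)·C(7, 2) = 1465128. Avoid both = 225792840 − 3946800 − 68643960 + 1465128 = 154667208.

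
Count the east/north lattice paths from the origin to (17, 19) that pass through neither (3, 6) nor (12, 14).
Number of paths = 4993453080

Inclusion–exclusion. Total paths: C(36, 17) = 8597496600. Through P₁: C(9, 3)·C(27, 14) = 1684897200. Through P₂: C(26, 12)·C(10, 5) = 2433740400. Since P₁ is strictly southwest of P₂, a monotone path through both must visit P₁ then P₂; paths through both = C(9, 3)·C(17, 9)·C(10, 5) = 514594080. Avoid both = 8597496600 − 1684897200 − 2433740400 + 514594080 = 4993453080.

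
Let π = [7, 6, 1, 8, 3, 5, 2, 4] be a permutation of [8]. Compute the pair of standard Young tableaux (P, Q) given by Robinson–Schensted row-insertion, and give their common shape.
P = [1, 2, 4] / [3, 5] / [6, 8] / [7];  Q = [1, 4, 6] / [2, 5] / [3, 8] / [7];  common shape = (3, 2, 2, 1)

Row-insert the values π_1, π_2, … into P one at a time, bumping the leftmost entry strictly greater than the inserted value down to the next row. The recording tableau Q records, in position (i, j), the step at which that cell was added to P.
  Insert 7 (step 1): P = [7];  Q = [1]
  Insert 6 (step 2): P = [6] / [7];  Q = [1] / [2]
  Insert 1 (step 3): P = [1] / [6] / [7];  Q = [1] / [2] / [3]
  Insert 8 (step 4): P = [1, 8] / [6] / [7];  Q = [1, 4] / [2] / [3]
  Insert 3 (step 5): P = [1, 3] / [6, 8] / [7];  Q = [1, 4] / [2, 5] / [3]
  Insert 5 (step 6): P = [1, 3, 5] / [6, 8] / [7];  Q = [1, 4, 6] / [2, 5] / [3]
  Insert 2 (step 7): P = [1, 2, 5] / [3, 8] / [6] / [7];  Q = [1, 4, 6] / [2, 5] / [3] / [7]
  Insert 4 (step 8): P = [1, 2, 4] / [3, 5] / [6, 8] / [7];  Q = [1, 4, 6] / [2, 5] / [3, 8] / [7]
Final shape: (3, 2, 2, 1).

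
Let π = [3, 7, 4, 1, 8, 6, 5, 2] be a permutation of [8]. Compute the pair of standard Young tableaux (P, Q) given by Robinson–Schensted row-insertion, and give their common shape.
P = [1, 2, 5] / [3, 4] / [6, 8] / [7];  Q = [1, 2, 5] / [3, 6] / [4, 7] / [8];  common shape = (3, 2, 2, 1)

Row-insert the values π_1, π_2, … into P one at a time, bumping the leftmost entry strictly greater than the inserted value down to the next row. The recording tableau Q records, in position (i, j), the step at which that cell was added to P.
  Insert 3 (step 1): P = [3];  Q = [1]
  Insert 7 (step 2): P = [3, 7];  Q = [1, 2]
  Insert 4 (step 3): P = [3, 4] / [7];  Q = [1, 2] / [3]
  Insert 1 (step 4): P = [1, 4] / [3] / [7];  Q = [1, 2] / [3] / [4]
  Insert 8 (step 5): P = [1, 4, 8] / [3] / [7];  Q = [1, 2, 5] / [3] / [4]
  Insert 6 (step 6): P = [1, 4, 6] / [3, 8] / [7];  Q = [1, 2, 5] / [3, 6] / [4]
  Insert 5 (step 7): P = [1, 4, 5] / [3, 6] / [7, 8];  Q = [1, 2, 5] / [3, 6] / [4, 7]
  Insert 2 (step 8): P = [1, 2, 5] / [3, 4] / [6, 8] / [7];  Q = [1, 2, 5] / [3, 6] / [4, 7] / [8]
Final shape: (3, 2, 2, 1).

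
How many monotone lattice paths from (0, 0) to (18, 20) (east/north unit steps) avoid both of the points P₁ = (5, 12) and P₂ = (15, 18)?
Number of paths = 22442756330

Inclusion–exclusion. Total paths: C(38, 18) = 33578000610. Through P₁: C(17, 5)·C(21, 13) = 1259196120. Through P₂: C(33, 15)·C(5, 3) = 10371583200. Since P₁ is strictly southwest of P₂, a monotone path through both must visit P₁ then P₂; paths through both = C(17, 5)·C(16, 10)·C(5, 3) = 495535040. Avoid both = 33578000610 − 1259196120 − 10371583200 + 495535040 = 22442756330.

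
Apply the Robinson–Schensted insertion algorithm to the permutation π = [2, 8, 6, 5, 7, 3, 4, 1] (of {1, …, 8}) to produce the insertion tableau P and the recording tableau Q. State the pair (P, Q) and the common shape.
P = [1, 3, 4] / [2, 7] / [5] / [6] / [8];  Q = [1, 2, 5] / [3, 7] / [4] / [6] / [8];  common shape = (3, 2, 1, 1, 1)

Row-insert the values π_1, π_2, … into P one at a time, bumping the leftmost entry strictly greater than the inserted value down to the next row. The recording tableau Q records, in position (i, j), the step at which that cell was added to P.
  Insert 2 (step 1): P = [2];  Q = [1]
  Insert 8 (step 2): P = [2, 8];  Q = [1, 2]
  Insert 6 (step 3): P = [2, 6] / [8];  Q = [1, 2] / [3]
  Insert 5 (step 4): P = [2, 5] / [6] / [8];  Q = [1, 2] / [3] / [4]
  Insert 7 (step 5): P = [2, 5, 7] / [6] / [8];  Q = [1, 2, 5] / [3] / [4]
  Insert 3 (step 6): P = [2, 3, 7] / [5] / [6] / [8];  Q = [1, 2, 5] / [3] / [4] / [6]
  Insert 4 (step 7): P = [2, 3, 4] / [5, 7] / [6] / [8];  Q = [1, 2, 5] / [3, 7] / [4] / [6]
  Insert 1 (step 8): P = [1, 3, 4] / [2, 7] / [5] / [6] / [8];  Q = [1, 2, 5] / [3, 7] / [4] / [6] / [8]
Final shape: (3, 2, 1, 1, 1).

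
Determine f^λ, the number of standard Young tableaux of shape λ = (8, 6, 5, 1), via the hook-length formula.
# SYT of shape (8, 6, 5, 1) = 22044750

Hook-length formula: f^λ = n! / Π hook(c), product over all cells c of the Young diagram. For λ = (8, 6, 5, 1), n = 20 boxes. Hook lengths by row (left-to-right, top-to-bottom): [11, 9, 8, 7, 6, 4, 2, 1]; [8, 6, 5, 4, 3, 1]; [6, 4, 3, 2, 1]; [1]. Product of hooks = 110361968640. So f^λ = 20! / 110361968640 = 2432902008176640000 / 110361968640 = 22044750.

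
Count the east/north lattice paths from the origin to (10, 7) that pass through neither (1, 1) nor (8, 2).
Number of paths = 8829

Inclusion–exclusion. Total paths: C(17, 10) = 19448. Through P₁: C(2, 1)·C(15, 9) = 10010. Through P₂: C(10, 8)·C(7, 2) = 945. Since P₁ is strictly southwest of P₂, a monotone path through both must visit P₁ then P₂; paths through both = C(2, 1)·C(8, 7)·C(7, 2) = 336. Avoid both = 19448 − 10010 − 945 + 336 = 8829.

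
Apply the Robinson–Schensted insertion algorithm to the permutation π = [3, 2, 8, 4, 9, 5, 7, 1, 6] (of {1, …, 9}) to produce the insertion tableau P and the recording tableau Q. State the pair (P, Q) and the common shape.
P = [1, 4, 5, 6] / [2, 7, 9] / [3, 8];  Q = [1, 3, 5, 7] / [2, 4, 6] / [8, 9];  common shape = (4, 3, 2)

Row-insert the values π_1, π_2, … into P one at a time, bumping the leftmost entry strictly greater than the inserted value down to the next row. The recording tableau Q records, in position (i, j), the step at which that cell was added to P.
  Insert 3 (step 1): P = [3];  Q = [1]
  Insert 2 (step 2): P = [2] / [3];  Q = [1] / [2]
  Insert 8 (step 3): P = [2, 8] / [3];  Q = [1, 3] / [2]
  Insert 4 (step 4): P = [2, 4] / [3, 8];  Q = [1, 3] / [2, 4]
  Insert 9 (step 5): P = [2, 4, 9] / [3, 8];  Q = [1, 3, 5] / [2, 4]
  Insert 5 (step 6): P = [2, 4, 5] / [3, 8, 9];  Q = [1, 3, 5] / [2, 4, 6]
  Insert 7 (step 7): P = [2, 4, 5, 7] / [3, 8, 9];  Q = [1, 3, 5, 7] / [2, 4, 6]
  Insert 1 (step 8): P = [1, 4, 5, 7] / [2, 8, 9] / [3];  Q = [1, 3, 5, 7] / [2, 4, 6] / [8]
  Insert 6 (step 9): P = [1, 4, 5, 6] / [2, 7, 9] / [3, 8];  Q = [1, 3, 5, 7] / [2, 4, 6] / [8, 9]
Final shape: (4, 3, 2).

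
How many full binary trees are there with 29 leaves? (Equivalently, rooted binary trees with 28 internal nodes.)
C_28 = 263747951750360

These full binary trees are counted by the Catalan number C_n = (1/(n + 1)) · C(2n, n). For n = 28: C_28 = (1/29) · C(56, 28) = 7648690600760440/29 = 263747951750360.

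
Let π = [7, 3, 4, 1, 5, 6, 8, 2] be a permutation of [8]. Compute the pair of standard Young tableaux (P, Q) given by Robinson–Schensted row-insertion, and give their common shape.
P = [1, 2, 5, 6, 8] / [3, 4] / [7];  Q = [1, 3, 5, 6, 7] / [2, 8] / [4];  common shape = (5, 2, 1)

Row-insert the values π_1, π_2, … into P one at a time, bumping the leftmost entry strictly greater than the inserted value down to the next row. The recording tableau Q records, in position (i, j), the step at which that cell was added to P.
  Insert 7 (step 1): P = [7];  Q = [1]
  Insert 3 (step 2): P = [3] / [7];  Q = [1] / [2]
  Insert 4 (step 3): P = [3, 4] / [7];  Q = [1, 3] / [2]
  Insert 1 (step 4): P = [1, 4] / [3] / [7];  Q = [1, 3] / [2] / [4]
  Insert 5 (step 5): P = [1, 4, 5] / [3] / [7];  Q = [1, 3, 5] / [2] / [4]
  Insert 6 (step 6): P = [1, 4, 5, 6] / [3] / [7];  Q = [1, 3, 5, 6] / [2] / [4]
  Insert 8 (step 7): P = [1, 4, 5, 6, 8] / [3] / [7];  Q = [1, 3, 5, 6, 7] / [2] / [4]
  Insert 2 (step 8): P = [1, 2, 5, 6, 8] / [3, 4] / [7];  Q = [1, 3, 5, 6, 7] / [2, 8] / [4]
Final shape: (5, 2, 1).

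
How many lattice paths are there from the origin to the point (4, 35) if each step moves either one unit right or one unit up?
Number of paths = 82251

A monotone lattice path from (0, 0) to (4, 35) consists of 4 east steps and 35 north steps in some order, so it is determined by which 4 of the 39 steps are east. The count is C(39, 4) = 82251.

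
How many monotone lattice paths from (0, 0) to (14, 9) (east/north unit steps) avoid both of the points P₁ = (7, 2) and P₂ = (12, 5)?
Number of paths = 631058

Inclusion–exclusion. Total paths: C(23, 14) = 817190. Through P₁: C(9, 7)·C(14, 7) = 123552. Through P₂: C(17, 12)·C(6, 2) = 92820. Since P₁ is strictly southwest of P₂, a monotone path through both must visit P₁ then P₂; paths through both = C(9, 7)·C(8, 5)·C(6, 2) = 30240. Avoid both = 817190 − 123552 − 92820 + 30240 = 631058.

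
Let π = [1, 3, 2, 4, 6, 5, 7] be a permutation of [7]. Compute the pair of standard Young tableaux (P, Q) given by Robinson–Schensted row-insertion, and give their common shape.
P = [1, 2, 4, 5, 7] / [3, 6];  Q = [1, 2, 4, 5, 7] / [3, 6];  common shape = (5, 2)

Row-insert the values π_1, π_2, … into P one at a time, bumping the leftmost entry strictly greater than the inserted value down to the next row. The recording tableau Q records, in position (i, j), the step at which that cell was added to P.
  Insert 1 (step 1): P = [1];  Q = [1]
  Insert 3 (step 2): P = [1, 3];  Q = [1, 2]
  Insert 2 (step 3): P = [1, 2] / [3];  Q = [1, 2] / [3]
  Insert 4 (step 4): P = [1, 2, 4] / [3];  Q = [1, 2, 4] / [3]
  Insert 6 (step 5): P = [1, 2, 4, 6] / [3];  Q = [1, 2, 4, 5] / [3]
  Insert 5 (step 6): P = [1, 2, 4, 5] / [3, 6];  Q = [1, 2, 4, 5] / [3, 6]
  Insert 7 (step 7): P = [1, 2, 4, 5, 7] / [3, 6];  Q = [1, 2, 4, 5, 7] / [3, 6]
Final shape: (5, 2).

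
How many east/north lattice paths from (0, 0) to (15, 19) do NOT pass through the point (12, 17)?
Number of paths = 1337008170

Total paths from (0, 0) to (15, 19): C(34, 15) = 1855967520. Paths through (12, 17): (paths (0, 0) → (12, 17)) × (paths (12, 17) → (15, 19)) = C(29, 12) · C(5, 3) = 51895935 · 10 = 518959350. Avoidance count = 1855967520 − 518959350 = 1337008170.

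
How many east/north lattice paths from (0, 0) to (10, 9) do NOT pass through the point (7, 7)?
Number of paths = 58058

Total paths from (0, 0) to (10, 9): C(19, 10) = 92378. Paths through (7, 7): (paths (0, 0) → (7, 7)) × (paths (7, 7) → (10, 9)) = C(14, 7) · C(5, 3) = 3432 · 10 = 34320. Avoidance count = 92378 − 34320 = 58058.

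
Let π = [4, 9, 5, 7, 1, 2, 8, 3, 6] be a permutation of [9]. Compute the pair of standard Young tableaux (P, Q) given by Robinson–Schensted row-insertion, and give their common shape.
P = [1, 2, 3, 6] / [4, 5, 7, 8] / [9];  Q = [1, 2, 4, 7] / [3, 6, 8, 9] / [5];  common shape = (4, 4, 1)

Row-insert the values π_1, π_2, … into P one at a time, bumping the leftmost entry strictly greater than the inserted value down to the next row. The recording tableau Q records, in position (i, j), the step at which that cell was added to P.
  Insert 4 (step 1): P = [4];  Q = [1]
  Insert 9 (step 2): P = [4, 9];  Q = [1, 2]
  Insert 5 (step 3): P = [4, 5] / [9];  Q = [1, 2] / [3]
  Insert 7 (step 4): P = [4, 5, 7] / [9];  Q = [1, 2, 4] / [3]
  Insert 1 (step 5): P = [1, 5, 7] / [4] / [9];  Q = [1, 2, 4] / [3] / [5]
  Insert 2 (step 6): P = [1, 2, 7] / [4, 5] / [9];  Q = [1, 2, 4] / [3, 6] / [5]
  Insert 8 (step 7): P = [1, 2, 7, 8] / [4, 5] / [9];  Q = [1, 2, 4, 7] / [3, 6] / [5]
  Insert 3 (step 8): P = [1, 2, 3, 8] / [4, 5, 7] / [9];  Q = [1, 2, 4, 7] / [3, 6, 8] / [5]
  Insert 6 (step 9): P = [1, 2, 3, 6] / [4, 5, 7, 8] / [9];  Q = [1, 2, 4, 7] / [3, 6, 8, 9] / [5]
Final shape: (4, 4, 1).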